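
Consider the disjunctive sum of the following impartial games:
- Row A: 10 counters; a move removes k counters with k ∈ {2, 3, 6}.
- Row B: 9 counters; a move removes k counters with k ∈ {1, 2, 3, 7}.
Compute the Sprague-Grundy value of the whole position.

1

For row A, compute g(0), g(1), … with moves {2, 3, 6}:
k:     0  1  2  3  4  5  6  7  8  9 10
g(k):  0  0  1  1  2  0  3  1  2  0  0
So g(10) = 0.
Grundy values for row B (subtraction set {1, 2, 3, 7}):
g(0) = mex{} = 0
g(1) = mex{0} = 1
g(2) = mex{0,1} = 2
g(3) = mex{0,1,2} = 3
g(4) = mex{1,2,3} = 0
g(5) = mex{0,2,3} = 1
g(6) = mex{0,1,3} = 2
g(7) = mex{0,1,2} = 3
g(8) = mex{1,2,3} = 0
g(9) = mex{0,2,3} = 1
So g(9) = 1.
By the Sprague-Grundy theorem, the Grundy value of a sum of independent games is the XOR of the component values.
Combined value = 0 ⊕ 1 = 1.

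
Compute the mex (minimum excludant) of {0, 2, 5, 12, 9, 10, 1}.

3

The values 0, 1, 2 are all present; 3 is the first non-negative integer missing from the set.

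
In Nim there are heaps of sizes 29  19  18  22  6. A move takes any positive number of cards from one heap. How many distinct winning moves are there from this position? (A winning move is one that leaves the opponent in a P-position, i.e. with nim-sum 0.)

Nim-sum: 29 XOR 19 XOR 18 XOR 22 XOR 6 = 12.
The overall nim-sum is X = 12. A heap of size p has a winning move iff p XOR X < p (reduce it to p XOR X).
  29: 29 XOR 12 = 17 < 29 — winning move (to 17).
  19: 19 XOR 12 = 31 ≥ 19 — no move.
  18: 18 XOR 12 = 30 ≥ 18 — no move.
  22: 22 XOR 12 = 26 ≥ 22 — no move.
  6: 6 XOR 12 = 10 ≥ 6 — no move.
That gives 1 winning move.

1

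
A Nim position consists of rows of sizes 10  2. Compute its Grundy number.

8

Nim-sum: 10 ^ 2 = 8.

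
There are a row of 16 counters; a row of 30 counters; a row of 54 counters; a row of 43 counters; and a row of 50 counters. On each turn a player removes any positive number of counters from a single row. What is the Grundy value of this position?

Compute the nim-sum pairwise:
16 XOR 30 = 14
14 XOR 54 = 56
56 XOR 43 = 19
19 XOR 50 = 33

33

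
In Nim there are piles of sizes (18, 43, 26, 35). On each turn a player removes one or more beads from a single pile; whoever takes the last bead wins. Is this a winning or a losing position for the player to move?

Losing position

Compute the nim-sum pairwise:
18 XOR 43 = 57
57 XOR 26 = 35
35 XOR 35 = 0
The nim-sum is 0, so this is a P-position: the player to move is in a losing position under optimal play.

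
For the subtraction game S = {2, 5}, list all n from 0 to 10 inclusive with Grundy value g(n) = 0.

0, 1, 4, 7, 8

Build the Grundy sequence with g(k) = mex{g(k−s) : s ∈ {2, 5}, s ≤ k}:
g(0) = mex{} = 0
g(1) = mex{} = 0
g(2) = mex{0} = 1
g(3) = mex{0} = 1
g(4) = mex{1} = 0
g(5) = mex{0,1} = 2
g(6) = mex{0} = 1
g(7) = mex{1,2} = 0
g(8) = mex{1} = 0
g(9) = mex{0} = 1
g(10) = mex{0,2} = 1
The P-positions (g = 0) in 0..10 are 0, 1, 4, 7, 8.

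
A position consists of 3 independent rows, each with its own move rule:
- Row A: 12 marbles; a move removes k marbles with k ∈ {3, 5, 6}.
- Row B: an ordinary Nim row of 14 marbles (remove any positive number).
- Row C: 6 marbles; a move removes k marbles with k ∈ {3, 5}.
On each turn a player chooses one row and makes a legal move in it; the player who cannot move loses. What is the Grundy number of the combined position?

13

For row A, compute g(0), g(1), … with moves {3, 5, 6}:
k:     0  1  2  3  4  5  6  7  8  9 10 11 12
g(k):  0  0  0  1  1  1  2  2  2  0  0  0  1
So g(12) = 1.
Row B is a plain Nim row of size 14, so its Grundy value is 14.
Grundy values for row C (subtraction set {3, 5}):
g(0) = mex{} = 0
g(1) = mex{} = 0
g(2) = mex{} = 0
g(3) = mex{0} = 1
g(4) = mex{0} = 1
g(5) = mex{0} = 1
g(6) = mex{0,1} = 2
So g(6) = 2.
The value of a disjunctive sum is the nim-sum of the parts.
Combined value = 1 XOR 14 XOR 2 = 13.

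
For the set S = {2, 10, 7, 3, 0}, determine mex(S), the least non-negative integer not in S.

1

0 is in the set but 1 is not, so the mex is 1.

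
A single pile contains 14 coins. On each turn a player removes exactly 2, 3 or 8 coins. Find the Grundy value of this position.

2

Grundy values for subtraction set {2, 3, 8}:
k:     0  1  2  3  4  5  6  7  8  9 10 11 12 13 14
g(k):  0  0  1  1  2  0  0  1  1  2  0  0  1  1  2
So g(14) = 2.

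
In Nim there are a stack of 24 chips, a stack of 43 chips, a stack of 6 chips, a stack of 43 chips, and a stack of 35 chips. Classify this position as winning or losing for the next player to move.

In binary:
  011000  (24)
  101011  (43)
  000110  (6)
  101011  (43)
  100011  (35)
  ------
  111101  (61)
The nim-sum is 61 ≠ 0, so this is an N-position: the player to move can win.

Winning position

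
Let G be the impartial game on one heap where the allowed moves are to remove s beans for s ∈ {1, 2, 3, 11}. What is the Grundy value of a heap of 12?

0

Build the Grundy sequence with g(k) = mex{g(k−s) : s ∈ {1, 2, 3, 11}, s ≤ k}:
g(0) = mex{} = 0
g(1) = mex{0} = 1
g(2) = mex{0,1} = 2
g(3) = mex{0,1,2} = 3
g(4) = mex{1,2,3} = 0
g(5) = mex{0,2,3} = 1
g(6) = mex{0,1,3} = 2
g(7) = mex{0,1,2} = 3
g(8) = mex{1,2,3} = 0
g(9) = mex{0,2,3} = 1
g(10) = mex{0,1,3} = 2
g(11) = mex{0,1,2} = 3
g(12) = mex{1,2,3} = 0
So g(12) = 0.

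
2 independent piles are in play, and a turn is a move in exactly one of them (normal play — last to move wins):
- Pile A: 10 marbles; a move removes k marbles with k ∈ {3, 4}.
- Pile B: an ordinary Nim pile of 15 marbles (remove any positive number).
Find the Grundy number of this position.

Grundy values for pile A (subtraction set {3, 4}):
k:     0  1  2  3  4  5  6  7  8  9 10
g(k):  0  0  0  1  1  1  2  0  0  0  1
So g(10) = 1.
Pile B is a plain Nim pile of size 15, so its Grundy value is 15.
By the Sprague-Grundy theorem, the Grundy value of a sum of independent games is the XOR of the component values.
Combined value = 1 XOR 15 = 14.

14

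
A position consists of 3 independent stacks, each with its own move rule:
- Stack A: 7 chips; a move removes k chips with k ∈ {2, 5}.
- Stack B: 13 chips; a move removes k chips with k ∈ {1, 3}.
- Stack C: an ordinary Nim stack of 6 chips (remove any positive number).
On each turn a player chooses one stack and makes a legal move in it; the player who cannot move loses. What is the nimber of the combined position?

Grundy values for stack A (subtraction set {2, 5}):
k:     0  1  2  3  4  5  6  7
g(k):  0  0  1  1  0  2  1  0
So g(7) = 0.
For stack B, compute g(0), g(1), … with moves {1, 3}:
g(0) = mex{} = 0
g(1) = mex{0} = 1
g(2) = mex{1} = 0
g(3) = mex{0} = 1
g(4) = mex{1} = 0
g(5) = mex{0} = 1
g(6) = mex{1} = 0
g(7) = mex{0} = 1
g(8) = mex{1} = 0
g(9) = mex{0} = 1
g(10) = mex{1} = 0
g(11) = mex{0} = 1
g(12) = mex{1} = 0
g(13) = mex{0} = 1
So g(13) = 1.
Stack C is a plain Nim stack of size 6, so its Grundy value is 6.
The value of a disjunctive sum is the nim-sum of the parts.
Combined value = 0 XOR 1 XOR 6 = 7.

7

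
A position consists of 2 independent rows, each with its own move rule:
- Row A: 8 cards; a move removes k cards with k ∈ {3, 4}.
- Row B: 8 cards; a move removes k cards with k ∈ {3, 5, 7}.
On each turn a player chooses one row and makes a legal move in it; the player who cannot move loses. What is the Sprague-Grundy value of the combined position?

Build the Grundy sequence for row A with g(k) = mex{g(k−s) : s ∈ {3, 4}, s ≤ k}:
k:     0  1  2  3  4  5  6  7  8
g(k):  0  0  0  1  1  1  2  0  0
So g(8) = 0.
Grundy values for row B (subtraction set {3, 5, 7}):
k:     0  1  2  3  4  5  6  7  8
g(k):  0  0  0  1  1  1  2  2  2
So g(8) = 2.
The value of a disjunctive sum is the nim-sum of the parts.
Combined value = 0 ⊕ 2 = 2.

2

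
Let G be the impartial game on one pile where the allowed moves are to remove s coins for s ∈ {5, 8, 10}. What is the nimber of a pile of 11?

2

Compute g(0), g(1), … for moves {5, 8, 10}:
k:     0  1  2  3  4  5  6  7  8  9 10 11
g(k):  0  0  0  0  0  1  1  1  1  1  2  2
So g(11) = 2.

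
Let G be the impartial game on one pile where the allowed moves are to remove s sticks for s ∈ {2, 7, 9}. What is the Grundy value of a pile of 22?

Build the Grundy sequence with g(k) = mex{g(k−s) : s ∈ {2, 7, 9}, s ≤ k}:
k:     0  1  2  3  4  5  6  7  8  9 10 11 12 13 14 15 16 17 18 19 20 21 22
g(k):  0  0  1  1  0  0  1  1  2  2  3  3  2  2  3  0  0  1  1  0  0  1  1
So g(22) = 1.

1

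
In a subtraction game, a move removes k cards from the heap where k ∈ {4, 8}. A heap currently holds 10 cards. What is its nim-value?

Compute g(0), g(1), … for moves {4, 8}:
g(0) = mex{} = 0
g(1) = mex{} = 0
g(2) = mex{} = 0
g(3) = mex{} = 0
g(4) = mex{0} = 1
g(5) = mex{0} = 1
g(6) = mex{0} = 1
g(7) = mex{0} = 1
g(8) = mex{0,1} = 2
g(9) = mex{0,1} = 2
g(10) = mex{0,1} = 2
So g(10) = 2.

2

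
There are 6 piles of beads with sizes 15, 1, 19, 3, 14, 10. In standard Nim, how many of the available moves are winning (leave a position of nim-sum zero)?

Compute the nim-sum pairwise:
15 ⊕ 1 = 14
14 ⊕ 19 = 29
29 ⊕ 3 = 30
30 ⊕ 14 = 16
16 ⊕ 10 = 26
The overall nim-sum is X = 26. A pile of size p has a winning move iff p XOR X < p (reduce it to p XOR X).
  15: 15 XOR 26 = 21 ≥ 15 — no move.
  1: 1 XOR 26 = 27 ≥ 1 — no move.
  19: 19 XOR 26 = 9 < 19 — winning move (to 9).
  3: 3 XOR 26 = 25 ≥ 3 — no move.
  14: 14 XOR 26 = 20 ≥ 14 — no move.
  10: 10 XOR 26 = 16 ≥ 10 — no move.
That gives 1 winning move.

1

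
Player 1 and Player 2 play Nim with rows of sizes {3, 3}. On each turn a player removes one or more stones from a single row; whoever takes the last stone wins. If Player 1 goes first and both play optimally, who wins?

Player 2 wins

In binary:
  11  (3)
  11  (3)
  --
  00  (0)
The nim-sum is 0, so this is a P-position: the player to move is in a losing position under optimal play; Player 1 is about to move from it and so loses — Player 2 wins.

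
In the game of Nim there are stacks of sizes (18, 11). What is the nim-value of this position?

25

Compute the nim-sum pairwise:
18 ⊕ 11 = 25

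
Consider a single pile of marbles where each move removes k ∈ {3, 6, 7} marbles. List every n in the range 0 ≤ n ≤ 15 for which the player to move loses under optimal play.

Build the Grundy sequence with g(k) = mex{g(k−s) : s ∈ {3, 6, 7}, s ≤ k}:
k:     0  1  2  3  4  5  6  7  8  9 10 11 12 13 14 15
g(k):  0  0  0  1  1  1  2  2  2  3  0  0  0  1  1  1
The P-positions (g = 0) in 0..15 are 0, 1, 2, 10, 11, 12.

0, 1, 2, 10, 11, 12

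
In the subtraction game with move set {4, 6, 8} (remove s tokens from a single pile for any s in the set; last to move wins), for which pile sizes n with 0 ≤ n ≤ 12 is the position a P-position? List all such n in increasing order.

0, 1, 2, 3, 12

Grundy values for subtraction set {4, 6, 8}:
g(0) = mex{} = 0
g(1) = mex{} = 0
g(2) = mex{} = 0
g(3) = mex{} = 0
g(4) = mex{0} = 1
g(5) = mex{0} = 1
g(6) = mex{0} = 1
g(7) = mex{0} = 1
g(8) = mex{0,1} = 2
g(9) = mex{0,1} = 2
g(10) = mex{0,1} = 2
g(11) = mex{0,1} = 2
g(12) = mex{1,2} = 0
The P-positions (g = 0) in 0..12 are 0, 1, 2, 3, 12.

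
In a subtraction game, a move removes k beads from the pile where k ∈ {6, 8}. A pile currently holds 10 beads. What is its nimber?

Compute g(0), g(1), … for moves {6, 8}:
g(0) = mex{} = 0
g(1) = mex{} = 0
g(2) = mex{} = 0
g(3) = mex{} = 0
g(4) = mex{} = 0
g(5) = mex{} = 0
g(6) = mex{0} = 1
g(7) = mex{0} = 1
g(8) = mex{0} = 1
g(9) = mex{0} = 1
g(10) = mex{0} = 1
So g(10) = 1.

1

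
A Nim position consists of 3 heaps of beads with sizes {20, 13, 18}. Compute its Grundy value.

Nim-sum: 20 XOR 13 XOR 18 = 11.

11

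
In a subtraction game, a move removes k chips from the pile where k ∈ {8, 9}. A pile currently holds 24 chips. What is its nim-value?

Build the Grundy sequence with g(k) = mex{g(k−s) : s ∈ {8, 9}, s ≤ k}:
k:     0  1  2  3  4  5  6  7  8  9 10 11 12 13 14 15 16 17 18 19 20 21 22 23 24
g(k):  0  0  0  0  0  0  0  0  1  1  1  1  1  1  1  1  2  0  0  0  0  0  0  0  0
So g(24) = 0.

0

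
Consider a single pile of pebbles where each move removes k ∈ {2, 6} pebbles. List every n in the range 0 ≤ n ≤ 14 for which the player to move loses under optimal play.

0, 1, 4, 5, 8, 9, 12, 13

Compute g(0), g(1), … for moves {2, 6}:
g(0) = mex{} = 0
g(1) = mex{} = 0
g(2) = mex{0} = 1
g(3) = mex{0} = 1
g(4) = mex{1} = 0
g(5) = mex{1} = 0
g(6) = mex{0} = 1
g(7) = mex{0} = 1
g(8) = mex{1} = 0
g(9) = mex{1} = 0
g(10) = mex{0} = 1
g(11) = mex{0} = 1
g(12) = mex{1} = 0
g(13) = mex{1} = 0
g(14) = mex{0} = 1
The P-positions (g = 0) in 0..14 are 0, 1, 4, 5, 8, 9, 12, 13.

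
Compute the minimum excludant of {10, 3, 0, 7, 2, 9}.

1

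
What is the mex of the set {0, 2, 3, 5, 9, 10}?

1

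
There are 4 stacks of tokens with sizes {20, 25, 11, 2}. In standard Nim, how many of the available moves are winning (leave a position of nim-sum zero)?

1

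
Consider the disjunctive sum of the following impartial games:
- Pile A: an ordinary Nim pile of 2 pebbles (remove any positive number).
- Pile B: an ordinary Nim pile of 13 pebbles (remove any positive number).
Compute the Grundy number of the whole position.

15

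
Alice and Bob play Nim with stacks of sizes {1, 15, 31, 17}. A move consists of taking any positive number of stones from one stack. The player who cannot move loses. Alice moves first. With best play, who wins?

Compute the nim-sum pairwise:
1 XOR 15 = 14
14 XOR 31 = 17
17 XOR 17 = 0
The nim-sum is 0, so this is a P-position: the player to move is in a losing position under optimal play; Alice is about to move from it and so loses — Bob wins.

Bob wins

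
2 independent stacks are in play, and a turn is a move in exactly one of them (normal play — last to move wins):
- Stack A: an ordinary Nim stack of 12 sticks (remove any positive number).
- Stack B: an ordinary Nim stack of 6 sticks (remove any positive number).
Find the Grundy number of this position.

10

Stack A is a plain Nim stack of size 12, so its Grundy value is 12.
Stack B is a plain Nim stack of size 6, so its Grundy value is 6.
By the Sprague-Grundy theorem, the Grundy value of a sum of independent games is the XOR of the component values.
Combined value = 12 XOR 6 = 10.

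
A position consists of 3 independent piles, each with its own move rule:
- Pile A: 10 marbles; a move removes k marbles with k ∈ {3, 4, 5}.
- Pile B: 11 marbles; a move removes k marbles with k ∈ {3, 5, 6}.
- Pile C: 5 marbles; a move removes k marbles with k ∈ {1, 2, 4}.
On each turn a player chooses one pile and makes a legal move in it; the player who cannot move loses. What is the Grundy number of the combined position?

2

Build the Grundy sequence for pile A with g(k) = mex{g(k−s) : s ∈ {3, 4, 5}, s ≤ k}:
g(0) = mex{} = 0
g(1) = mex{} = 0
g(2) = mex{} = 0
g(3) = mex{0} = 1
g(4) = mex{0} = 1
g(5) = mex{0} = 1
g(6) = mex{0,1} = 2
g(7) = mex{0,1} = 2
g(8) = mex{1} = 0
g(9) = mex{1,2} = 0
g(10) = mex{1,2} = 0
So g(10) = 0.
For pile B, compute g(0), g(1), … with moves {3, 5, 6}:
g(0) = mex{} = 0
g(1) = mex{} = 0
g(2) = mex{} = 0
g(3) = mex{0} = 1
g(4) = mex{0} = 1
g(5) = mex{0} = 1
g(6) = mex{0,1} = 2
g(7) = mex{0,1} = 2
g(8) = mex{0,1} = 2
g(9) = mex{1,2} = 0
g(10) = mex{1,2} = 0
g(11) = mex{1,2} = 0
So g(11) = 0.
For pile C, compute g(0), g(1), … with moves {1, 2, 4}:
k:     0  1  2  3  4  5
g(k):  0  1  2  0  1  2
So g(5) = 2.
The value of a disjunctive sum is the nim-sum of the parts.
Combined value = 0 ⊕ 0 ⊕ 2 = 2.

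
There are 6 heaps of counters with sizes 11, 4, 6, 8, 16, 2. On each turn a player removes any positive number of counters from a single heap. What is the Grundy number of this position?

Compute the nim-sum pairwise:
11 ⊕ 4 = 15
15 ⊕ 6 = 9
9 ⊕ 8 = 1
1 ⊕ 16 = 17
17 ⊕ 2 = 19

19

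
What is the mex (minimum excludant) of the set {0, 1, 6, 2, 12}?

The values 0, 1, 2 are all present; 3 is the first non-negative integer missing from the set.

3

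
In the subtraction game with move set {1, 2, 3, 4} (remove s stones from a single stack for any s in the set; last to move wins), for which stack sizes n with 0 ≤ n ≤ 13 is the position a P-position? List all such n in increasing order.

0, 5, 10

Grundy values for subtraction set {1, 2, 3, 4}:
k:     0  1  2  3  4  5  6  7  8  9 10 11 12 13
g(k):  0  1  2  3  4  0  1  2  3  4  0  1  2  3
The P-positions (g = 0) in 0..13 are 0, 5, 10.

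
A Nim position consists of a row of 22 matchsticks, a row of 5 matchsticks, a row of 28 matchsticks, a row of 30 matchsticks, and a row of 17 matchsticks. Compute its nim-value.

0

Nim-sum: 22 ⊕ 5 ⊕ 28 ⊕ 30 ⊕ 17 = 0.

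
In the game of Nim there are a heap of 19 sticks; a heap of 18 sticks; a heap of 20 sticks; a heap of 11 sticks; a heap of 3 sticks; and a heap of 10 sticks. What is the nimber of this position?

Nim-sum: 19 ⊕ 18 ⊕ 20 ⊕ 11 ⊕ 3 ⊕ 10 = 23.

23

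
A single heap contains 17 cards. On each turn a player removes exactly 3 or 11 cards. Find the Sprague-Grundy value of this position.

Grundy values for subtraction set {3, 11}:
k:     0  1  2  3  4  5  6  7  8  9 10 11 12 13 14 15 16 17
g(k):  0  0  0  1  1  1  0  0  0  1  1  1  2  2  0  0  0  1
So g(17) = 1.

1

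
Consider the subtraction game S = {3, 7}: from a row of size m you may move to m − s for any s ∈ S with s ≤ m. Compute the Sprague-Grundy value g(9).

1

Grundy values for subtraction set {3, 7}:
g(0) = mex{} = 0
g(1) = mex{} = 0
g(2) = mex{} = 0
g(3) = mex{0} = 1
g(4) = mex{0} = 1
g(5) = mex{0} = 1
g(6) = mex{1} = 0
g(7) = mex{0,1} = 2
g(8) = mex{0,1} = 2
g(9) = mex{0} = 1
So g(9) = 1.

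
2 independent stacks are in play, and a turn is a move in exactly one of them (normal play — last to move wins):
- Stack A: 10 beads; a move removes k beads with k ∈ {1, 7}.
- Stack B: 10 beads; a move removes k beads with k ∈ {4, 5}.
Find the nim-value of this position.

Grundy values for stack A (subtraction set {1, 7}):
k:     0  1  2  3  4  5  6  7  8  9 10
g(k):  0  1  0  1  0  1  0  1  0  1  0
So g(10) = 0.
Build the Grundy sequence for stack B with g(k) = mex{g(k−s) : s ∈ {4, 5}, s ≤ k}:
k:     0  1  2  3  4  5  6  7  8  9 10
g(k):  0  0  0  0  1  1  1  1  2  0  0
So g(10) = 0.
The value of a disjunctive sum is the nim-sum of the parts.
Combined value = 0 XOR 0 = 0.

0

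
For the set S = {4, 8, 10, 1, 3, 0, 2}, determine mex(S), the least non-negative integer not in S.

The values 0, 1, 2, 3, 4 are all present; 5 is the first non-negative integer missing from the set.

5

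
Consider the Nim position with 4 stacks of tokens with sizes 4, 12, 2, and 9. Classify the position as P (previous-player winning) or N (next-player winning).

Bitwise XOR of the heap sizes:
  0100  (4)
  1100  (12)
  0010  (2)
  1001  (9)
  ----
  0011  (3)
The nim-sum is 3 ≠ 0, so this is an N-position: the player to move can win.

N-position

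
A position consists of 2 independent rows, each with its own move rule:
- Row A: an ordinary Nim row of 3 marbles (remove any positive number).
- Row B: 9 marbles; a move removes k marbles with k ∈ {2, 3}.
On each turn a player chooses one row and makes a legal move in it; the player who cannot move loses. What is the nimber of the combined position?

Row A is a plain Nim row of size 3, so its Grundy value is 3.
For row B, compute g(0), g(1), … with moves {2, 3}:
g(0) = mex{} = 0
g(1) = mex{} = 0
g(2) = mex{0} = 1
g(3) = mex{0} = 1
g(4) = mex{0,1} = 2
g(5) = mex{1} = 0
g(6) = mex{1,2} = 0
g(7) = mex{0,2} = 1
g(8) = mex{0} = 1
g(9) = mex{0,1} = 2
So g(9) = 2.
The value of a disjunctive sum is the nim-sum of the parts.
Combined value = 3 XOR 2 = 1.

1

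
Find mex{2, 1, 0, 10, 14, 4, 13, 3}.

5

The values 0, 1, 2, 3, 4 are all present; 5 is the first non-negative integer missing from the set.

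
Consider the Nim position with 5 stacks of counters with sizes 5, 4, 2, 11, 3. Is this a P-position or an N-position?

Compute the nim-sum pairwise:
5 ^ 4 = 1
1 ^ 2 = 3
3 ^ 11 = 8
8 ^ 3 = 11
The nim-sum is 11 ≠ 0, so this is an N-position: the player to move can win.

N-position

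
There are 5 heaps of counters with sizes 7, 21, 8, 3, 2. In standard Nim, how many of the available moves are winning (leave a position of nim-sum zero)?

1

Compute the nim-sum pairwise:
7 ^ 21 = 18
18 ^ 8 = 26
26 ^ 3 = 25
25 ^ 2 = 27
The overall nim-sum is X = 27. A heap of size p has a winning move iff p XOR X < p (reduce it to p XOR X).
  7: 7 XOR 27 = 28 ≥ 7 — no move.
  21: 21 XOR 27 = 14 < 21 — winning move (to 14).
  8: 8 XOR 27 = 19 ≥ 8 — no move.
  3: 3 XOR 27 = 24 ≥ 3 — no move.
  2: 2 XOR 27 = 25 ≥ 2 — no move.
That gives 1 winning move.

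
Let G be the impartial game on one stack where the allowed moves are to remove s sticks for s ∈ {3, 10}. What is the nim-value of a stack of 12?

2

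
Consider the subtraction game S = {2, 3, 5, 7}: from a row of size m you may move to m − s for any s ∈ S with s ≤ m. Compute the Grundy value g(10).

Grundy values for subtraction set {2, 3, 5, 7}:
k:     0  1  2  3  4  5  6  7  8  9 10
g(k):  0  0  1  1  2  2  3  3  4  0  0
So g(10) = 0.

0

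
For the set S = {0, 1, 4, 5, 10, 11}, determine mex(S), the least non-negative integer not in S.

The values 0, 1 are all present; 2 is the first non-negative integer missing from the set.

2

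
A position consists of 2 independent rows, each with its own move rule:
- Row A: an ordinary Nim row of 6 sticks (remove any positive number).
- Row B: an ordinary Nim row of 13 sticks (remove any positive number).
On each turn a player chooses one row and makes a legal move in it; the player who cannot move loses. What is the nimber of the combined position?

11

Row A is a plain Nim row of size 6, so its Grundy value is 6.
Row B is a plain Nim row of size 13, so its Grundy value is 13.
By the Sprague-Grundy theorem, the Grundy value of a sum of independent games is the XOR of the component values.
Combined value = 6 XOR 13 = 11.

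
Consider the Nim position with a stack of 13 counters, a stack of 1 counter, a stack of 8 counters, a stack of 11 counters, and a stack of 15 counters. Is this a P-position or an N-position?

Nim-sum: 13 XOR 1 XOR 8 XOR 11 XOR 15 = 0.
The nim-sum is 0, so this is a P-position: the player to move is in a losing position under optimal play.

P-position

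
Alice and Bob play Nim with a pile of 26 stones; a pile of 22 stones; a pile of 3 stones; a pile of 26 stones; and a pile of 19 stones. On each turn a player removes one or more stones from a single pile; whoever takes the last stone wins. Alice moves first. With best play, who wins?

Alice wins

Compute the nim-sum pairwise:
26 ⊕ 22 = 12
12 ⊕ 3 = 15
15 ⊕ 26 = 21
21 ⊕ 19 = 6
The nim-sum is 6 ≠ 0, so this is an N-position: the player to move can win; Alice has a winning move.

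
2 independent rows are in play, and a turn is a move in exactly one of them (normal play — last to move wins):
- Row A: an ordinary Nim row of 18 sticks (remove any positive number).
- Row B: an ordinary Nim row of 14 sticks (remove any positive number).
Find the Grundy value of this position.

28

Row A is a plain Nim row of size 18, so its Grundy value is 18.
Row B is a plain Nim row of size 14, so its Grundy value is 14.
By the Sprague-Grundy theorem, the Grundy value of a sum of independent games is the XOR of the component values.
Combined value = 18 XOR 14 = 28.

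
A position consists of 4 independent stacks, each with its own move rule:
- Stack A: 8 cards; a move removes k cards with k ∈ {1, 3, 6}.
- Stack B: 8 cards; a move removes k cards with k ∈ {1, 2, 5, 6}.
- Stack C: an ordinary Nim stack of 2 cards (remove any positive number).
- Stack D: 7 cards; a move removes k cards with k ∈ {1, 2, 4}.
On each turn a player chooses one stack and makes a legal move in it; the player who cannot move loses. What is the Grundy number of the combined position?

For stack A, compute g(0), g(1), … with moves {1, 3, 6}:
g(0) = mex{} = 0
g(1) = mex{0} = 1
g(2) = mex{1} = 0
g(3) = mex{0} = 1
g(4) = mex{1} = 0
g(5) = mex{0} = 1
g(6) = mex{0,1} = 2
g(7) = mex{0,1,2} = 3
g(8) = mex{0,1,3} = 2
So g(8) = 2.
Grundy values for stack B (subtraction set {1, 2, 5, 6}):
k:     0  1  2  3  4  5  6  7  8
g(k):  0  1  2  0  1  2  3  0  1
So g(8) = 1.
Stack C is a plain Nim stack of size 2, so its Grundy value is 2.
Grundy values for stack D (subtraction set {1, 2, 4}):
g(0) = mex{} = 0
g(1) = mex{0} = 1
g(2) = mex{0,1} = 2
g(3) = mex{1,2} = 0
g(4) = mex{0,2} = 1
g(5) = mex{0,1} = 2
g(6) = mex{1,2} = 0
g(7) = mex{0,2} = 1
So g(7) = 1.
The value of a disjunctive sum is the nim-sum of the parts.
Combined value = 2 XOR 1 XOR 2 XOR 1 = 0.

0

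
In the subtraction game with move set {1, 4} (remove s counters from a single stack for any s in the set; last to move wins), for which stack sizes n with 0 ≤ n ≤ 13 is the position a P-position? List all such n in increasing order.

Build the Grundy sequence with g(k) = mex{g(k−s) : s ∈ {1, 4}, s ≤ k}:
k:     0  1  2  3  4  5  6  7  8  9 10 11 12 13
g(k):  0  1  0  1  2  0  1  0  1  2  0  1  0  1
The P-positions (g = 0) in 0..13 are 0, 2, 5, 7, 10, 12.

0, 2, 5, 7, 10, 12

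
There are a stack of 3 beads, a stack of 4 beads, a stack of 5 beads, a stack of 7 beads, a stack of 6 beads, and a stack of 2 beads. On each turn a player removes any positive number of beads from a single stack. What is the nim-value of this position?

1

Compute the nim-sum pairwise:
3 XOR 4 = 7
7 XOR 5 = 2
2 XOR 7 = 5
5 XOR 6 = 3
3 XOR 2 = 1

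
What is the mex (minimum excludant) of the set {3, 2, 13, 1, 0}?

4

The values 0, 1, 2, 3 are all present; 4 is the first non-negative integer missing from the set.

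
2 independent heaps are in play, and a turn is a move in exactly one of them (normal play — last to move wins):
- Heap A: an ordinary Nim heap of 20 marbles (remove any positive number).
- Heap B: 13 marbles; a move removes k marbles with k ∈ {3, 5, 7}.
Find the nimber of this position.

21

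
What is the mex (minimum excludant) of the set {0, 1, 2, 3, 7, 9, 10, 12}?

4

The values 0, 1, 2, 3 are all present; 4 is the first non-negative integer missing from the set.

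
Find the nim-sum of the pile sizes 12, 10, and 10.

Nim-sum: 12 ^ 10 ^ 10 = 12.

12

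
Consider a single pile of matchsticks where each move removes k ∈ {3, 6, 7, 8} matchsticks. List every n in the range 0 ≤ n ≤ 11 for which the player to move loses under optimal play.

Build the Grundy sequence with g(k) = mex{g(k−s) : s ∈ {3, 6, 7, 8}, s ≤ k}:
g(0) = mex{} = 0
g(1) = mex{} = 0
g(2) = mex{} = 0
g(3) = mex{0} = 1
g(4) = mex{0} = 1
g(5) = mex{0} = 1
g(6) = mex{0,1} = 2
g(7) = mex{0,1} = 2
g(8) = mex{0,1} = 2
g(9) = mex{0,1,2} = 3
g(10) = mex{0,1,2} = 3
g(11) = mex{1,2} = 0
The P-positions (g = 0) in 0..11 are 0, 1, 2, 11.

0, 1, 2, 11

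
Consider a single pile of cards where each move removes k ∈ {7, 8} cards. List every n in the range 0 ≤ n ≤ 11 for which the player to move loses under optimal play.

0, 1, 2, 3, 4, 5, 6

Grundy values for subtraction set {7, 8}:
k:     0  1  2  3  4  5  6  7  8  9 10 11
g(k):  0  0  0  0  0  0  0  1  1  1  1  1
The P-positions (g = 0) in 0..11 are 0, 1, 2, 3, 4, 5, 6.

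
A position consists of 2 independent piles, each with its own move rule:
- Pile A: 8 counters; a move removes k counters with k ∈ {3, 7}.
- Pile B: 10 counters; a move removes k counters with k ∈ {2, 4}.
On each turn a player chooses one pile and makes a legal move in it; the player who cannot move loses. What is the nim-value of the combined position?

Grundy values for pile A (subtraction set {3, 7}):
g(0) = mex{} = 0
g(1) = mex{} = 0
g(2) = mex{} = 0
g(3) = mex{0} = 1
g(4) = mex{0} = 1
g(5) = mex{0} = 1
g(6) = mex{1} = 0
g(7) = mex{0,1} = 2
g(8) = mex{0,1} = 2
So g(8) = 2.
Build the Grundy sequence for pile B with g(k) = mex{g(k−s) : s ∈ {2, 4}, s ≤ k}:
g(0) = mex{} = 0
g(1) = mex{} = 0
g(2) = mex{0} = 1
g(3) = mex{0} = 1
g(4) = mex{0,1} = 2
g(5) = mex{0,1} = 2
g(6) = mex{1,2} = 0
g(7) = mex{1,2} = 0
g(8) = mex{0,2} = 1
g(9) = mex{0,2} = 1
g(10) = mex{0,1} = 2
So g(10) = 2.
By the Sprague-Grundy theorem, the Grundy value of a sum of independent games is the XOR of the component values.
Combined value = 2 XOR 2 = 0.

0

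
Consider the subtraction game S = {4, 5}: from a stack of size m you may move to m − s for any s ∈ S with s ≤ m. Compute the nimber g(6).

1

Build the Grundy sequence with g(k) = mex{g(k−s) : s ∈ {4, 5}, s ≤ k}:
k:     0  1  2  3  4  5  6
g(k):  0  0  0  0  1  1  1
So g(6) = 1.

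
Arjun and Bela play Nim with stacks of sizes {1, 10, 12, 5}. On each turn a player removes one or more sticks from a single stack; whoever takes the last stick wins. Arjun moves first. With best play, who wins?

Arjun wins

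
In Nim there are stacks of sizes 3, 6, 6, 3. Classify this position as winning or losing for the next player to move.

Losing position

Nim-sum: 3 ^ 6 ^ 6 ^ 3 = 0.
The nim-sum is 0, so this is a P-position: the player to move is in a losing position under optimal play.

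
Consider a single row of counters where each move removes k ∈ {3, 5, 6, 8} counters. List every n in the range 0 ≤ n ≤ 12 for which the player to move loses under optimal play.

Grundy values for subtraction set {3, 5, 6, 8}:
g(0) = mex{} = 0
g(1) = mex{} = 0
g(2) = mex{} = 0
g(3) = mex{0} = 1
g(4) = mex{0} = 1
g(5) = mex{0} = 1
g(6) = mex{0,1} = 2
g(7) = mex{0,1} = 2
g(8) = mex{0,1} = 2
g(9) = mex{0,1,2} = 3
g(10) = mex{0,1,2} = 3
g(11) = mex{1,2} = 0
g(12) = mex{1,2,3} = 0
The P-positions (g = 0) in 0..12 are 0, 1, 2, 11, 12.

0, 1, 2, 11, 12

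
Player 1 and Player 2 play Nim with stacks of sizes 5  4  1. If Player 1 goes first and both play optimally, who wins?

Player 2 wins

Compute the nim-sum pairwise:
5 ⊕ 4 = 1
1 ⊕ 1 = 0
The nim-sum is 0, so this is a P-position: the player to move is in a losing position under optimal play; Player 1 is about to move from it and so loses — Player 2 wins.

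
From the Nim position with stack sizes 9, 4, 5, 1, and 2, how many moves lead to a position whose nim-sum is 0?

1

Compute the nim-sum pairwise:
9 ⊕ 4 = 13
13 ⊕ 5 = 8
8 ⊕ 1 = 9
9 ⊕ 2 = 11
The overall nim-sum is X = 11. A stack of size p has a winning move iff p XOR X < p (reduce it to p XOR X).
  9: 9 XOR 11 = 2 < 9 — winning move (to 2).
  4: 4 XOR 11 = 15 ≥ 4 — no move.
  5: 5 XOR 11 = 14 ≥ 5 — no move.
  1: 1 XOR 11 = 10 ≥ 1 — no move.
  2: 2 XOR 11 = 9 ≥ 2 — no move.
That gives 1 winning move.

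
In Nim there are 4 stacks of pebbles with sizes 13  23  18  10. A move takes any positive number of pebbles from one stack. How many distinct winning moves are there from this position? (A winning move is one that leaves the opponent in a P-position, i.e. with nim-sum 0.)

Compute the nim-sum pairwise:
13 ^ 23 = 26
26 ^ 18 = 8
8 ^ 10 = 2
The overall nim-sum is X = 2. A stack of size p has a winning move iff p XOR X < p (reduce it to p XOR X).
  13: 13 XOR 2 = 15 ≥ 13 — no move.
  23: 23 XOR 2 = 21 < 23 — winning move (to 21).
  18: 18 XOR 2 = 16 < 18 — winning move (to 16).
  10: 10 XOR 2 = 8 < 10 — winning move (to 8).
That gives 3 winning moves.

3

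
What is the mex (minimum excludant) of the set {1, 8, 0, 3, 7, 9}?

2

The values 0, 1 are all present; 2 is the first non-negative integer missing from the set.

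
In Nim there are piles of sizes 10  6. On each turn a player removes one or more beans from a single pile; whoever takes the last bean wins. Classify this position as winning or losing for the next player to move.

Winning position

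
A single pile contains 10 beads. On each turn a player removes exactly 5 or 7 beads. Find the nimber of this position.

Grundy values for subtraction set {5, 7}:
g(0) = mex{} = 0
g(1) = mex{} = 0
g(2) = mex{} = 0
g(3) = mex{} = 0
g(4) = mex{} = 0
g(5) = mex{0} = 1
g(6) = mex{0} = 1
g(7) = mex{0} = 1
g(8) = mex{0} = 1
g(9) = mex{0} = 1
g(10) = mex{0,1} = 2
So g(10) = 2.

2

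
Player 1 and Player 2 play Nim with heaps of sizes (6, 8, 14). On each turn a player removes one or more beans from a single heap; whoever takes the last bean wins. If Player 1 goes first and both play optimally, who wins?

Player 2 wins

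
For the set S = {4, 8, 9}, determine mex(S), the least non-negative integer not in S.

0 is not in the set, so the mex is 0.

0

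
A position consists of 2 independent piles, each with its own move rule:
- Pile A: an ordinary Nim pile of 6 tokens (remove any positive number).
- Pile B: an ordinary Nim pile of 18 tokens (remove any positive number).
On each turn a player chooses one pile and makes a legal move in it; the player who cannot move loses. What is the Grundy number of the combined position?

20

Pile A is a plain Nim pile of size 6, so its Grundy value is 6.
Pile B is a plain Nim pile of size 18, so its Grundy value is 18.
The value of a disjunctive sum is the nim-sum of the parts.
Combined value = 6 XOR 18 = 20.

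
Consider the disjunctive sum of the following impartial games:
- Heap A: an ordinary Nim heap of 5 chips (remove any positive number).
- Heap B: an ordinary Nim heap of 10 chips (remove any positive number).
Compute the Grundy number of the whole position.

15

Heap A is a plain Nim heap of size 5, so its Grundy value is 5.
Heap B is a plain Nim heap of size 10, so its Grundy value is 10.
The value of a disjunctive sum is the nim-sum of the parts.
Combined value = 5 ⊕ 10 = 15.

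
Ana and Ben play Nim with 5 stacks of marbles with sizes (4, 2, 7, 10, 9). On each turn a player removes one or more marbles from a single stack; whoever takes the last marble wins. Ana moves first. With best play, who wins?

Compute the nim-sum pairwise:
4 ⊕ 2 = 6
6 ⊕ 7 = 1
1 ⊕ 10 = 11
11 ⊕ 9 = 2
The nim-sum is 2 ≠ 0, so this is an N-position: the player to move can win; Ana has a winning move.

Ana wins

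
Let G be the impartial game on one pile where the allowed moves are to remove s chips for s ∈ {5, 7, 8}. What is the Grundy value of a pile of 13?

0

Grundy values for subtraction set {5, 7, 8}:
k:     0  1  2  3  4  5  6  7  8  9 10 11 12 13
g(k):  0  0  0  0  0  1  1  1  1  1  2  2  2  0
So g(13) = 0.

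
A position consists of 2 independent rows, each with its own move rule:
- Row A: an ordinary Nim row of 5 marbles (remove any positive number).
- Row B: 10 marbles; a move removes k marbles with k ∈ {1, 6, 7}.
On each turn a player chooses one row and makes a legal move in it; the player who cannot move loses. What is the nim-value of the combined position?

7

Row A is a plain Nim row of size 5, so its Grundy value is 5.
Build the Grundy sequence for row B with g(k) = mex{g(k−s) : s ∈ {1, 6, 7}, s ≤ k}:
g(0) = mex{} = 0
g(1) = mex{0} = 1
g(2) = mex{1} = 0
g(3) = mex{0} = 1
g(4) = mex{1} = 0
g(5) = mex{0} = 1
g(6) = mex{0,1} = 2
g(7) = mex{0,1,2} = 3
g(8) = mex{0,1,3} = 2
g(9) = mex{0,1,2} = 3
g(10) = mex{0,1,3} = 2
So g(10) = 2.
By the Sprague-Grundy theorem, the Grundy value of a sum of independent games is the XOR of the component values.
Combined value = 5 ⊕ 2 = 7.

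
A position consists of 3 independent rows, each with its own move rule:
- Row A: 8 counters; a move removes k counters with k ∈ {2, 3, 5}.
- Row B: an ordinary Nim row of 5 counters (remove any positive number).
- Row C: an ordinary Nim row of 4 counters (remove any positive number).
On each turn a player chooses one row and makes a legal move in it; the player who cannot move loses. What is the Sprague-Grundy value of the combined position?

1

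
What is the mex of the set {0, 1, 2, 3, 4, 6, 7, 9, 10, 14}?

5

The values 0, 1, 2, 3, 4 are all present; 5 is the first non-negative integer missing from the set.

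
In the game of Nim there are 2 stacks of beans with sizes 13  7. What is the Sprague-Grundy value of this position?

10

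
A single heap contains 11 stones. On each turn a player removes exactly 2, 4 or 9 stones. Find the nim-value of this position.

2

Compute g(0), g(1), … for moves {2, 4, 9}:
k:     0  1  2  3  4  5  6  7  8  9 10 11
g(k):  0  0  1  1  2  2  0  0  1  1  2  2
So g(11) = 2.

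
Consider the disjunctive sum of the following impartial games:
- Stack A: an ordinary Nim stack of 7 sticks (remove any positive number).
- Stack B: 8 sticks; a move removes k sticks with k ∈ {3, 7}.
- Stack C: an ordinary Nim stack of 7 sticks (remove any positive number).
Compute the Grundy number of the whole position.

Stack A is a plain Nim stack of size 7, so its Grundy value is 7.
Build the Grundy sequence for stack B with g(k) = mex{g(k−s) : s ∈ {3, 7}, s ≤ k}:
k:     0  1  2  3  4  5  6  7  8
g(k):  0  0  0  1  1  1  0  2  2
So g(8) = 2.
Stack C is a plain Nim stack of size 7, so its Grundy value is 7.
By the Sprague-Grundy theorem, the Grundy value of a sum of independent games is the XOR of the component values.
Combined value = 7 XOR 2 XOR 7 = 2.

2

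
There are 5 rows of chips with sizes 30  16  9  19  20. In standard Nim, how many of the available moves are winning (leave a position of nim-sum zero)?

Bitwise XOR of the heap sizes:
  11110  (30)
  10000  (16)
  01001  (9)
  10011  (19)
  10100  (20)
  -----
  00000  (0)
The nim-sum is already 0, so every move leaves a nonzero nim-sum — there are no winning moves.

0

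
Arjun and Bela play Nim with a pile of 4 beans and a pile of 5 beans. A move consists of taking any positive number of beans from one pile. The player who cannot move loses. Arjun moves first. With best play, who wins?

Arjun wins

Bitwise XOR of the heap sizes:
  100  (4)
  101  (5)
  ---
  001  (1)
The nim-sum is 1 ≠ 0, so this is an N-position: the player to move can win; Arjun has a winning move.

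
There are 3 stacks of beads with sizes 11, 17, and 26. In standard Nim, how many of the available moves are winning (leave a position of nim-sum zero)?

Write each in binary and XOR column by column:
  01011  (11)
  10001  (17)
  11010  (26)
  -----
  00000  (0)
The nim-sum is already 0, so every move leaves a nonzero nim-sum — there are no winning moves.

0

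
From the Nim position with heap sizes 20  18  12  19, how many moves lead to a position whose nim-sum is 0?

Nim-sum: 20 XOR 18 XOR 12 XOR 19 = 25.
The overall nim-sum is X = 25. A heap of size p has a winning move iff p XOR X < p (reduce it to p XOR X).
  20: 20 XOR 25 = 13 < 20 — winning move (to 13).
  18: 18 XOR 25 = 11 < 18 — winning move (to 11).
  12: 12 XOR 25 = 21 ≥ 12 — no move.
  19: 19 XOR 25 = 10 < 19 — winning move (to 10).
That gives 3 winning moves.

3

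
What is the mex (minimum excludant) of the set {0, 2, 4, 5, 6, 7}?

0 is in the set but 1 is not, so the mex is 1.

1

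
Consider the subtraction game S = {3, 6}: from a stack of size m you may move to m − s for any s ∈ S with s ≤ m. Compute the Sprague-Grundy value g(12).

Grundy values for subtraction set {3, 6}:
g(0) = mex{} = 0
g(1) = mex{} = 0
g(2) = mex{} = 0
g(3) = mex{0} = 1
g(4) = mex{0} = 1
g(5) = mex{0} = 1
g(6) = mex{0,1} = 2
g(7) = mex{0,1} = 2
g(8) = mex{0,1} = 2
g(9) = mex{1,2} = 0
g(10) = mex{1,2} = 0
g(11) = mex{1,2} = 0
g(12) = mex{0,2} = 1
So g(12) = 1.

1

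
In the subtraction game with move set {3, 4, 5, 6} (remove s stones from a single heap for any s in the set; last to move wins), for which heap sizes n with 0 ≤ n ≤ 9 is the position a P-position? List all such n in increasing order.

0, 1, 2, 9

Build the Grundy sequence with g(k) = mex{g(k−s) : s ∈ {3, 4, 5, 6}, s ≤ k}:
g(0) = mex{} = 0
g(1) = mex{} = 0
g(2) = mex{} = 0
g(3) = mex{0} = 1
g(4) = mex{0} = 1
g(5) = mex{0} = 1
g(6) = mex{0,1} = 2
g(7) = mex{0,1} = 2
g(8) = mex{0,1} = 2
g(9) = mex{1,2} = 0
The P-positions (g = 0) in 0..9 are 0, 1, 2, 9.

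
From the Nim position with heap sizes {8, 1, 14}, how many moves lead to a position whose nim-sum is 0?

Compute the nim-sum pairwise:
8 ⊕ 1 = 9
9 ⊕ 14 = 7
The overall nim-sum is X = 7. A heap of size p has a winning move iff p XOR X < p (reduce it to p XOR X).
  8: 8 XOR 7 = 15 ≥ 8 — no move.
  1: 1 XOR 7 = 6 ≥ 1 — no move.
  14: 14 XOR 7 = 9 < 14 — winning move (to 9).
That gives 1 winning move.

1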